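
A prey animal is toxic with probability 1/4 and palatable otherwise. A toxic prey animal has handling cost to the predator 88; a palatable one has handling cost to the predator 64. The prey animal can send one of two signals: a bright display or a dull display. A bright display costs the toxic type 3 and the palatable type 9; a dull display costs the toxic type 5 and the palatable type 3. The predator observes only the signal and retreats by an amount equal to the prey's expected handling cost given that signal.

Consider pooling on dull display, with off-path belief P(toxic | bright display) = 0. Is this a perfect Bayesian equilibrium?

On the equilibrium path (dull display) the predator holds the prior 1/4 and pays 1/4·88 + 3/4·64 = 70. Off-path (bright display) belief 0 gives 0·88 + 1·64 = 64.
Toxic: dull display gives 70 − 5 = 65; bright display gives 64 − 3 = 61. Stays. ✓
Palatable: dull display gives 70 − 3 = 67; bright display gives 64 − 9 = 55. Stays. ✓
Beliefs are Bayes-consistent on-path and both types best-respond.

Yes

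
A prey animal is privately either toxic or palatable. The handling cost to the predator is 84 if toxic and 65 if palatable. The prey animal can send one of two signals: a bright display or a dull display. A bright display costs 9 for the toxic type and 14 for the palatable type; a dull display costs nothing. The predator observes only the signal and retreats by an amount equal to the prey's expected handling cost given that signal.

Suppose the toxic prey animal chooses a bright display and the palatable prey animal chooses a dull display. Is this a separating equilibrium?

No

If types separate, bright display earns payment 84 and dull display earns 65.
Toxic: bright display gives 84 − 9 = 75; dull display gives 65 − 0 = 65. No deviation. ✓
Palatable: dull display gives 65 − 0 = 65; bright display gives 84 − 14 = 70. Would deviate. ✗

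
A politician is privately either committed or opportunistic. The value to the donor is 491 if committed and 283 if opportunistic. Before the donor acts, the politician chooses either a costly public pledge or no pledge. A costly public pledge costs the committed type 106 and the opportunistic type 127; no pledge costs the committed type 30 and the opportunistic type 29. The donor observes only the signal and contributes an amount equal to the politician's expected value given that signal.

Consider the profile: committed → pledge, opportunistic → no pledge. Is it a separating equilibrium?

No

Under separation the donor infers type exactly: pledge → committed (pays 491), no pledge → opportunistic (pays 283).
Committed: pledge gives 491 − 106 = 385; no pledge gives 283 − 30 = 253. No deviation. ✓
Opportunistic: no pledge gives 283 − 29 = 254; pledge gives 491 − 127 = 364. Would deviate. ✗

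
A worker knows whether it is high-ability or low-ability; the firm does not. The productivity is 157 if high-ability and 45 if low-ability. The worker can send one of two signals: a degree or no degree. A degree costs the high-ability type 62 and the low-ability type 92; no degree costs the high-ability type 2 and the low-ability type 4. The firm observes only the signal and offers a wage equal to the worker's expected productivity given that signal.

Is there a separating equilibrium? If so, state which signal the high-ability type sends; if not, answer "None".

None

Try high-ability → degree, low-ability → no degree:
  If types separate, degree earns payment 157 and no degree earns 45.
  High-ability: degree gives 157 − 62 = 95; no degree gives 45 − 2 = 43. No deviation. ✓
  Low-ability: no degree gives 45 − 4 = 41; degree gives 157 − 92 = 65. Would deviate. ✗
Try high-ability → no degree, low-ability → degree:
  If types separate, no degree earns payment 157 and degree earns 45.
  High-ability: no degree gives 157 − 2 = 155; degree gives 45 − 62 = -17. No deviation. ✓
  Low-ability: degree gives 45 − 92 = -47; no degree gives 157 − 4 = 153. Would deviate. ✗
Neither assignment is incentive-compatible.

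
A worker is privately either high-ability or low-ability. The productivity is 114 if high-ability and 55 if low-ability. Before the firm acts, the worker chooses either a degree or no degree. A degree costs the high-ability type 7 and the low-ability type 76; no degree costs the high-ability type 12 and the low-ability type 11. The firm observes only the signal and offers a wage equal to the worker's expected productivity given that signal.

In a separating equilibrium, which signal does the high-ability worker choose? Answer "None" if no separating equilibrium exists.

degree

Try high-ability → degree, low-ability → no degree:
  Under separation the firm infers type exactly: degree → high-ability (pays 114), no degree → low-ability (pays 55).
  High-ability: degree gives 114 − 7 = 107; no degree gives 55 − 12 = 43. No deviation. ✓
  Low-ability: no degree gives 55 − 11 = 44; degree gives 114 − 76 = 38. No deviation. ✓
Both hold — the high-ability type sends degree.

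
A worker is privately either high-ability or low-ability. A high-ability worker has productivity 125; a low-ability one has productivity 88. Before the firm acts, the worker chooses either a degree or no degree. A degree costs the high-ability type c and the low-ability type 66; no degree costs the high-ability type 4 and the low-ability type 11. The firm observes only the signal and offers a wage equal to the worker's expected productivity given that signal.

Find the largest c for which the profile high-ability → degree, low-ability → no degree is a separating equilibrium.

41

Under separation: degree → high-ability (pays 125); no degree → low-ability (pays 88).
Low-ability: 88 − 11 = 77 ≥ 125 − 66 = 59. Holds regardless of c. ✓
High-ability: 125 − c ≥ 88 − 4, so c ≤ 125 − 84 = 41.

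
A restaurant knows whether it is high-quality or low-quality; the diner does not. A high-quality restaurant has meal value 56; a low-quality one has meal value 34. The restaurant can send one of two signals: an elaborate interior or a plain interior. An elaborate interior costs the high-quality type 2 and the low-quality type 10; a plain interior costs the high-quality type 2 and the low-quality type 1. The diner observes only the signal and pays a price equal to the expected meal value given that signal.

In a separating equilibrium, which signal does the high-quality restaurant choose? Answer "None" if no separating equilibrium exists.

Try high-quality → elaborate interior, low-quality → plain interior:
  Under separation the diner infers type exactly: elaborate interior → high-quality (pays 56), plain interior → low-quality (pays 34).
  High-quality: elaborate interior gives 56 − 2 = 54; plain interior gives 34 − 2 = 32. No deviation. ✓
  Low-quality: plain interior gives 34 − 1 = 33; elaborate interior gives 56 − 10 = 46. Would deviate. ✗
Try high-quality → plain interior, low-quality → elaborate interior:
  Under separation the diner infers type exactly: plain interior → high-quality (pays 56), elaborate interior → low-quality (pays 34).
  High-quality: plain interior gives 56 − 2 = 54; elaborate interior gives 34 − 2 = 32. No deviation. ✓
  Low-quality: elaborate interior gives 34 − 10 = 24; plain interior gives 56 − 1 = 55. Would deviate. ✗
Neither assignment is incentive-compatible.

None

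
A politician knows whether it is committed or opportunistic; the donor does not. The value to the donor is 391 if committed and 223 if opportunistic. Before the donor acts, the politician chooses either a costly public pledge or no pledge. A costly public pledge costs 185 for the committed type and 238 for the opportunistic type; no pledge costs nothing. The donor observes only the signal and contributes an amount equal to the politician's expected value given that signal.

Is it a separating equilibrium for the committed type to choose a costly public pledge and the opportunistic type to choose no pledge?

No

Under separation the donor infers type exactly: pledge → committed (pays 391), no pledge → opportunistic (pays 223).
Committed: pledge gives 391 − 185 = 206; no pledge gives 223 − 0 = 223. Would deviate. ✗
Opportunistic: no pledge gives 223 − 0 = 223; pledge gives 391 − 238 = 153. No deviation. ✓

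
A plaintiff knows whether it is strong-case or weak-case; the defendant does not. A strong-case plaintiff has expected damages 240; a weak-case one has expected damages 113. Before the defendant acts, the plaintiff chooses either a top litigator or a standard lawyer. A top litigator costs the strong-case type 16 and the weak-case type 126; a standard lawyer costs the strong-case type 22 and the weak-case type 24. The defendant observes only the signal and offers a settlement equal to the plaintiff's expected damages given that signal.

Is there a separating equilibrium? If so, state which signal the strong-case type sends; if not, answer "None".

None

Try strong-case → top litigator, weak-case → standard lawyer:
  If types separate, top litigator earns payment 240 and standard lawyer earns 113.
  Strong-case: top litigator gives 240 − 16 = 224; standard lawyer gives 113 − 22 = 91. No deviation. ✓
  Weak-case: standard lawyer gives 113 − 24 = 89; top litigator gives 240 − 126 = 114. Would deviate. ✗
Try strong-case → standard lawyer, weak-case → top litigator:
  If types separate, standard lawyer earns payment 240 and top litigator earns 113.
  Strong-case: standard lawyer gives 240 − 22 = 218; top litigator gives 113 − 16 = 97. No deviation. ✓
  Weak-case: top litigator gives 113 − 126 = -13; standard lawyer gives 240 − 24 = 216. Would deviate. ✗
Neither assignment is incentive-compatible.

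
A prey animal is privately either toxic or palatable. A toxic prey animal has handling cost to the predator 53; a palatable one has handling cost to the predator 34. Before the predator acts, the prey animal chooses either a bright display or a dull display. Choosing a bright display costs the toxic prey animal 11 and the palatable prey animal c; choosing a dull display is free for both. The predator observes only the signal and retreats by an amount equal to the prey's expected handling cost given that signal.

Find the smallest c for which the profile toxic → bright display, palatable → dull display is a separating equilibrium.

Under separation: bright display → toxic (pays 53); dull display → palatable (pays 34).
Toxic: 53 − 11 = 42 ≥ 34 − 0 = 34. Holds regardless of c. ✓
Palatable: 34 − 0 ≥ 53 − c, so c ≥ 53 − 34 = 19.

19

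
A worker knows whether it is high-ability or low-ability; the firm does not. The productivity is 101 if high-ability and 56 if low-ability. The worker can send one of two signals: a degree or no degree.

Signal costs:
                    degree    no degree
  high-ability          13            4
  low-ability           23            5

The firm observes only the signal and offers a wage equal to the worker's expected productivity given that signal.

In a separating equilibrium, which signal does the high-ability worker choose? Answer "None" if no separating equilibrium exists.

Try high-ability → degree, low-ability → no degree:
  If types separate, degree earns payment 101 and no degree earns 56.
  High-ability: degree gives 101 − 13 = 88; no degree gives 56 − 4 = 52. No deviation. ✓
  Low-ability: no degree gives 56 − 5 = 51; degree gives 101 − 23 = 78. Would deviate. ✗
Try high-ability → no degree, low-ability → degree:
  If types separate, no degree earns payment 101 and degree earns 56.
  High-ability: no degree gives 101 − 4 = 97; degree gives 56 − 13 = 43. No deviation. ✓
  Low-ability: degree gives 56 − 23 = 33; no degree gives 101 − 5 = 96. Would deviate. ✗
Neither assignment is incentive-compatible.

None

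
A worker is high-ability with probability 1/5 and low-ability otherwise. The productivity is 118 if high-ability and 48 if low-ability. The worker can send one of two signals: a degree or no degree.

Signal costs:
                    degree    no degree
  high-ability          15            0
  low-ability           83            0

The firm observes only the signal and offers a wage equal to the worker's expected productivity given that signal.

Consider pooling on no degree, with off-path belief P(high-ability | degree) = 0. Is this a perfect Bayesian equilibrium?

On the equilibrium path (no degree) the firm holds the prior 1/5 and pays 1/5·118 + 4/5·48 = 62. Off-path (degree) belief 0 gives 0·118 + 1·48 = 48.
High-ability: no degree gives 62 − 0 = 62; degree gives 48 − 15 = 33. Stays. ✓
Low-ability: no degree gives 62 − 0 = 62; degree gives 48 − 83 = -35. Stays. ✓
Beliefs are Bayes-consistent on-path and both types best-respond.

Yes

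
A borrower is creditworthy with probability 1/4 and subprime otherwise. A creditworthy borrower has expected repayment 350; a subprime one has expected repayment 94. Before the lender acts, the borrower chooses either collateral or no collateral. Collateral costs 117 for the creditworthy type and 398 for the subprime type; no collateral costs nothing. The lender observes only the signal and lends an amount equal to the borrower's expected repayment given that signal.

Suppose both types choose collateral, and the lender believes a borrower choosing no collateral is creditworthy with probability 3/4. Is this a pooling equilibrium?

No

On the equilibrium path (collateral) the lender holds the prior 1/4 and pays 1/4·350 + 3/4·94 = 158. Off-path (no collateral) belief 3/4 gives 3/4·350 + 1/4·94 = 286.
Creditworthy: collateral gives 158 − 117 = 41; no collateral gives 286 − 0 = 286. Deviates. ✗
Subprime: collateral gives 158 − 398 = -240; no collateral gives 286 − 0 = 286. Deviates. ✗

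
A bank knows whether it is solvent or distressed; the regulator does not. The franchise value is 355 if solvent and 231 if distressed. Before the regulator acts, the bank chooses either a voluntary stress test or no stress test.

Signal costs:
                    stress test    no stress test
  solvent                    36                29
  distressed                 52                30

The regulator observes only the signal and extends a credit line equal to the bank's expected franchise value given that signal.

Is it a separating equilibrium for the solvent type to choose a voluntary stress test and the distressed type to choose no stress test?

If types separate, stress test earns payment 355 and no stress test earns 231.
Solvent: stress test gives 355 − 36 = 319; no stress test gives 231 − 29 = 202. No deviation. ✓
Distressed: no stress test gives 231 − 30 = 201; stress test gives 355 − 52 = 303. Would deviate. ✗

No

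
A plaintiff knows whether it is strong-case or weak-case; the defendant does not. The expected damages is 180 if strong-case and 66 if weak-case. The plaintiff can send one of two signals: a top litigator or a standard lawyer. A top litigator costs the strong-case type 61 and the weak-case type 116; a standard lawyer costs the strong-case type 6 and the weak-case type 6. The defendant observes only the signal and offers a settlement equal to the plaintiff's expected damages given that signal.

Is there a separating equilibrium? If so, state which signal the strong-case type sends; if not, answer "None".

Try strong-case → top litigator, weak-case → standard lawyer:
  Under separation the defendant infers type exactly: top litigator → strong-case (pays 180), standard lawyer → weak-case (pays 66).
  Strong-case: top litigator gives 180 − 61 = 119; standard lawyer gives 66 − 6 = 60. No deviation. ✓
  Weak-case: standard lawyer gives 66 − 6 = 60; top litigator gives 180 − 116 = 64. Would deviate. ✗
Try strong-case → standard lawyer, weak-case → top litigator:
  Under separation the defendant infers type exactly: standard lawyer → strong-case (pays 180), top litigator → weak-case (pays 66).
  Strong-case: standard lawyer gives 180 − 6 = 174; top litigator gives 66 − 61 = 5. No deviation. ✓
  Weak-case: top litigator gives 66 − 116 = -50; standard lawyer gives 180 − 6 = 174. Would deviate. ✗
Neither assignment is incentive-compatible.

None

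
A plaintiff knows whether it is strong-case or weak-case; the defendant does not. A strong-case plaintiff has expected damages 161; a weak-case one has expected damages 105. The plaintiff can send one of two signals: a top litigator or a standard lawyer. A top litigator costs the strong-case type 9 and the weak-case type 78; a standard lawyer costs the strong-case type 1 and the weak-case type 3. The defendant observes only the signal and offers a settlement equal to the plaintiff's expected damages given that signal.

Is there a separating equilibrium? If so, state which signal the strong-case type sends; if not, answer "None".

Try strong-case → top litigator, weak-case → standard lawyer:
  Under separation the defendant infers type exactly: top litigator → strong-case (pays 161), standard lawyer → weak-case (pays 105).
  Strong-case: top litigator gives 161 − 9 = 152; standard lawyer gives 105 − 1 = 104. No deviation. ✓
  Weak-case: standard lawyer gives 105 − 3 = 102; top litigator gives 161 − 78 = 83. No deviation. ✓
Both hold — the strong-case type sends top litigator.

top litigator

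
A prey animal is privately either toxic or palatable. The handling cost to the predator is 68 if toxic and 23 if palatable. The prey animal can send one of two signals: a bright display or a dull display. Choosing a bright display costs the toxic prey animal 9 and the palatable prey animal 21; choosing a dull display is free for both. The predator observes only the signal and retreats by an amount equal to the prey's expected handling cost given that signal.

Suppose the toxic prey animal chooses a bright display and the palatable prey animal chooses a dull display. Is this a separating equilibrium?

No

If types separate, bright display earns payment 68 and dull display earns 23.
Toxic: bright display gives 68 − 9 = 59; dull display gives 23 − 0 = 23. No deviation. ✓
Palatable: dull display gives 23 − 0 = 23; bright display gives 68 − 21 = 47. Would deviate. ✗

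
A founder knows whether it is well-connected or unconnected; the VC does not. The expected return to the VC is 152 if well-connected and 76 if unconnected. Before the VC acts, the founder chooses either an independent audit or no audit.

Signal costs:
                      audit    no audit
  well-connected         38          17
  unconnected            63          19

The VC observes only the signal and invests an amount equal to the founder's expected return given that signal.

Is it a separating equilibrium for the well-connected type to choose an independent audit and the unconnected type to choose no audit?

No

If types separate, audit earns payment 152 and no audit earns 76.
Well-connected: audit gives 152 − 38 = 114; no audit gives 76 − 17 = 59. No deviation. ✓
Unconnected: no audit gives 76 − 19 = 57; audit gives 152 − 63 = 89. Would deviate. ✗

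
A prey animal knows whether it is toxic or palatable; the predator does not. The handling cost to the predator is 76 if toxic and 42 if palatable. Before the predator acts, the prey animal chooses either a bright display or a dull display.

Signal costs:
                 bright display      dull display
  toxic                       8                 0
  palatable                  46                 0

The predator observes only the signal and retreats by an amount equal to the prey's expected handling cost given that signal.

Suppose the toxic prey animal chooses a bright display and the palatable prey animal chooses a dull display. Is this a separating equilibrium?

Yes

Under separation the predator infers type exactly: bright display → toxic (pays 76), dull display → palatable (pays 42).
Toxic: bright display gives 76 − 8 = 68; dull display gives 42 − 0 = 42. No deviation. ✓
Palatable: dull display gives 42 − 0 = 42; bright display gives 76 − 46 = 30. No deviation. ✓
Both incentive constraints hold.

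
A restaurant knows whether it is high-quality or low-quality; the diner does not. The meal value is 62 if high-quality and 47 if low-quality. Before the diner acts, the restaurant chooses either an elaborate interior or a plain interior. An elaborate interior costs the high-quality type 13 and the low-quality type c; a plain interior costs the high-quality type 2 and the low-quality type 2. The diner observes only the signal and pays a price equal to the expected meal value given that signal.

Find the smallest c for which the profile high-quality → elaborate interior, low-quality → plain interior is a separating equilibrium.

17

Under separation: elaborate interior → high-quality (pays 62); plain interior → low-quality (pays 47).
High-quality: 62 − 13 = 49 ≥ 47 − 2 = 45. Holds regardless of c. ✓
Low-quality: 47 − 2 ≥ 62 − c, so c ≥ 62 − 45 = 17.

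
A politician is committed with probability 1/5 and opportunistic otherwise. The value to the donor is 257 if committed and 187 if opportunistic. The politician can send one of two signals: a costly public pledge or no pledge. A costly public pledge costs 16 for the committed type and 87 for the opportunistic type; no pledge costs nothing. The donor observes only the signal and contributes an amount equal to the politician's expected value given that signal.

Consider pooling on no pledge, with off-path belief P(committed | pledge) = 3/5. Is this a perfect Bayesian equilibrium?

No

On the equilibrium path (no pledge) the donor holds the prior 1/5 and pays 1/5·257 + 4/5·187 = 201. Off-path (pledge) belief 3/5 gives 3/5·257 + 2/5·187 = 229.
Committed: no pledge gives 201 − 0 = 201; pledge gives 229 − 16 = 213. Deviates. ✗
Opportunistic: no pledge gives 201 − 0 = 201; pledge gives 229 − 87 = 142. Stays. ✓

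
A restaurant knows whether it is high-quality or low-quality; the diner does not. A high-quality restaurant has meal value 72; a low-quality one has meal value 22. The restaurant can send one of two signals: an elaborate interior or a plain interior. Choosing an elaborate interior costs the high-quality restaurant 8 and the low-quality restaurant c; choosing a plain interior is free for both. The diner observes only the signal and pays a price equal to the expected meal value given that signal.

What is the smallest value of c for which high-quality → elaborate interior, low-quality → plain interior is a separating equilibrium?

Under separation: elaborate interior → high-quality (pays 72); plain interior → low-quality (pays 22).
High-quality: 72 − 8 = 64 ≥ 22 − 0 = 22. Holds regardless of c. ✓
Low-quality: 22 − 0 ≥ 72 − c, so c ≥ 72 − 22 = 50.

50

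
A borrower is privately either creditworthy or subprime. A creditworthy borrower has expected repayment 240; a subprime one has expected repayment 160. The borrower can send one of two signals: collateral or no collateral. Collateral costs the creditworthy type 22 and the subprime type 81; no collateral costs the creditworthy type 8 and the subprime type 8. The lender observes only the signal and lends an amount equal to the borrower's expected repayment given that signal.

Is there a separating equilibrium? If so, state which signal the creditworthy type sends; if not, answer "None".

None

Try creditworthy → collateral, subprime → no collateral:
  If types separate, collateral earns payment 240 and no collateral earns 160.
  Creditworthy: collateral gives 240 − 22 = 218; no collateral gives 160 − 8 = 152. No deviation. ✓
  Subprime: no collateral gives 160 − 8 = 152; collateral gives 240 − 81 = 159. Would deviate. ✗
Try creditworthy → no collateral, subprime → collateral:
  If types separate, no collateral earns payment 240 and collateral earns 160.
  Creditworthy: no collateral gives 240 − 8 = 232; collateral gives 160 − 22 = 138. No deviation. ✓
  Subprime: collateral gives 160 − 81 = 79; no collateral gives 240 − 8 = 232. Would deviate. ✗
Neither assignment is incentive-compatible.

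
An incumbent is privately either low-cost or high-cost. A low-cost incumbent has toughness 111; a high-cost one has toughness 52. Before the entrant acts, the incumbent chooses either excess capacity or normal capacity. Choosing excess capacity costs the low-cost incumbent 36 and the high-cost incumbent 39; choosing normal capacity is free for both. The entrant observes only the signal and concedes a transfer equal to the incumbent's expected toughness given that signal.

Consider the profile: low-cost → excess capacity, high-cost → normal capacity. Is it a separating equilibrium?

No

If types separate, excess capacity earns payment 111 and normal capacity earns 52.
Low-cost: excess capacity gives 111 − 36 = 75; normal capacity gives 52 − 0 = 52. No deviation. ✓
High-cost: normal capacity gives 52 − 0 = 52; excess capacity gives 111 − 39 = 72. Would deviate. ✗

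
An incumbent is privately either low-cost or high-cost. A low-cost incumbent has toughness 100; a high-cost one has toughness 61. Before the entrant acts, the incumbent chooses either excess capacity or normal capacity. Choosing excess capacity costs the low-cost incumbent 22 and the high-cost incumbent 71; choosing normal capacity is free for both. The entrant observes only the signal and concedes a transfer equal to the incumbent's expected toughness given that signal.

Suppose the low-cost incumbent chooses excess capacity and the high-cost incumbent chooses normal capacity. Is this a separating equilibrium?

If types separate, excess capacity earns payment 100 and normal capacity earns 61.
Low-cost: excess capacity gives 100 − 22 = 78; normal capacity gives 61 − 0 = 61. No deviation. ✓
High-cost: normal capacity gives 61 − 0 = 61; excess capacity gives 100 − 71 = 29. No deviation. ✓
Both incentive constraints hold.

Yes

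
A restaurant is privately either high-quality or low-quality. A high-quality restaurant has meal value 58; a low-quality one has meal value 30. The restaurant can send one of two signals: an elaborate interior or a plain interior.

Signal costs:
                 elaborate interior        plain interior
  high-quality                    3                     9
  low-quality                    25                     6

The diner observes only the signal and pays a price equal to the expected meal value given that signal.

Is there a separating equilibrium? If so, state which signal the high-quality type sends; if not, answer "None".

Try high-quality → elaborate interior, low-quality → plain interior:
  Under separation the diner infers type exactly: elaborate interior → high-quality (pays 58), plain interior → low-quality (pays 30).
  High-quality: elaborate interior gives 58 − 3 = 55; plain interior gives 30 − 9 = 21. No deviation. ✓
  Low-quality: plain interior gives 30 − 6 = 24; elaborate interior gives 58 − 25 = 33. Would deviate. ✗
Try high-quality → plain interior, low-quality → elaborate interior:
  Under separation the diner infers type exactly: plain interior → high-quality (pays 58), elaborate interior → low-quality (pays 30).
  High-quality: plain interior gives 58 − 9 = 49; elaborate interior gives 30 − 3 = 27. No deviation. ✓
  Low-quality: elaborate interior gives 30 − 25 = 5; plain interior gives 58 − 6 = 52. Would deviate. ✗
Neither assignment is incentive-compatible.

None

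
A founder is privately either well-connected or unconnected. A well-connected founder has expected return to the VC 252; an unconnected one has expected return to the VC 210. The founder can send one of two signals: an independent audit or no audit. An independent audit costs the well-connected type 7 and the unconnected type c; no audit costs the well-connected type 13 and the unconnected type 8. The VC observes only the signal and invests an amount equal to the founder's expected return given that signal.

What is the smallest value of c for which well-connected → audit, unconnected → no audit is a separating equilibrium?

50

Under separation: audit → well-connected (pays 252); no audit → unconnected (pays 210).
Well-connected: 252 − 7 = 245 ≥ 210 − 13 = 197. Holds regardless of c. ✓
Unconnected: 210 − 8 ≥ 252 − c, so c ≥ 252 − 202 = 50.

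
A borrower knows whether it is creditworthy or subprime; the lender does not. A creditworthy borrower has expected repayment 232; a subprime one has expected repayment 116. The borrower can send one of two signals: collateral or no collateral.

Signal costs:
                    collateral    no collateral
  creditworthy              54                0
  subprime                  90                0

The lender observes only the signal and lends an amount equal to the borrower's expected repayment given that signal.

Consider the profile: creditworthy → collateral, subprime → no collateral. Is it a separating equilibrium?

No

If types separate, collateral earns payment 232 and no collateral earns 116.
Creditworthy: collateral gives 232 − 54 = 178; no collateral gives 116 − 0 = 116. No deviation. ✓
Subprime: no collateral gives 116 − 0 = 116; collateral gives 232 − 90 = 142. Would deviate. ✗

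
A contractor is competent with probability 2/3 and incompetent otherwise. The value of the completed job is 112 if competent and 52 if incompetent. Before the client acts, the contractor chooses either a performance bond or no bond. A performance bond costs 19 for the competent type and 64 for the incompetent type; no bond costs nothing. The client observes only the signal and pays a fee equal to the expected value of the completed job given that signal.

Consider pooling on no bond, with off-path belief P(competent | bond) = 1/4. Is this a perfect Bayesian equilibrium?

At the pooled signal (no bond) the client holds the prior 2/3 and pays 2/3·112 + 1/3·52 = 92. Off-path (bond) belief 1/4 gives 1/4·112 + 3/4·52 = 67.
Competent: no bond gives 92 − 0 = 92; bond gives 67 − 19 = 48. Stays. ✓
Incompetent: no bond gives 92 − 0 = 92; bond gives 67 − 64 = 3. Stays. ✓

Yes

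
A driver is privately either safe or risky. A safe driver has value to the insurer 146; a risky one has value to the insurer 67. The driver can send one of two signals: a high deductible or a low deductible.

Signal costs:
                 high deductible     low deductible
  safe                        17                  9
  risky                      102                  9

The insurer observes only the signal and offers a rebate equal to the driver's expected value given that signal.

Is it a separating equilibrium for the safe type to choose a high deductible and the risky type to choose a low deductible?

If types separate, high deductible earns payment 146 and low deductible earns 67.
Safe: high deductible gives 146 − 17 = 129; low deductible gives 67 − 9 = 58. No deviation. ✓
Risky: low deductible gives 67 − 9 = 58; high deductible gives 146 − 102 = 44. No deviation. ✓
Neither type gains from mimicking the other.

Yes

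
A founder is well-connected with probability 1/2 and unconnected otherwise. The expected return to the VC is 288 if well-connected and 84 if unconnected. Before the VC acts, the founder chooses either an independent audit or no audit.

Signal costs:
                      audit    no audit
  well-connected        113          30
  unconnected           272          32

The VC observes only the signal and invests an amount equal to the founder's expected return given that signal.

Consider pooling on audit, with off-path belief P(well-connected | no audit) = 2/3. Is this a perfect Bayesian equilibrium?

At the pooled signal (audit) the VC holds the prior 1/2 and pays 1/2·288 + 1/2·84 = 186. Off-path (no audit) belief 2/3 gives 2/3·288 + 1/3·84 = 220.
Well-connected: audit gives 186 − 113 = 73; no audit gives 220 − 30 = 190. Deviates. ✗
Unconnected: audit gives 186 − 272 = -86; no audit gives 220 − 32 = 188. Deviates. ✗

No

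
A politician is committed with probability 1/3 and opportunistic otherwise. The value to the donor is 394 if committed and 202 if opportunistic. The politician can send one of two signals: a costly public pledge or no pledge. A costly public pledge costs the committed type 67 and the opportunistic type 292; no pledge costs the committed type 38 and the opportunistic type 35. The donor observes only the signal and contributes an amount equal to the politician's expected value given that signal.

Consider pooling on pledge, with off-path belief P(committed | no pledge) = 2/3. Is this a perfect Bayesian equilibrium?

No

At the pooled signal (pledge) the donor holds the prior 1/3 and pays 1/3·394 + 2/3·202 = 266. Off-path (no pledge) belief 2/3 gives 2/3·394 + 1/3·202 = 330.
Committed: pledge gives 266 − 67 = 199; no pledge gives 330 − 38 = 292. Deviates. ✗
Opportunistic: pledge gives 266 − 292 = -26; no pledge gives 330 − 35 = 295. Deviates. ✗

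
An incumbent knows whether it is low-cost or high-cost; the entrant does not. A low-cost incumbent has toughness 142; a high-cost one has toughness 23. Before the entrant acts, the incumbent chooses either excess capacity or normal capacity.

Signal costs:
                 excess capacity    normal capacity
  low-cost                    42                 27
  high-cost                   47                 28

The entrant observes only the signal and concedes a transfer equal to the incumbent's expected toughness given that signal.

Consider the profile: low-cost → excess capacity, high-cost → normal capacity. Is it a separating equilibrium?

If types separate, excess capacity earns payment 142 and normal capacity earns 23.
Low-cost: excess capacity gives 142 − 42 = 100; normal capacity gives 23 − 27 = -4. No deviation. ✓
High-cost: normal capacity gives 23 − 28 = -5; excess capacity gives 142 − 47 = 95. Would deviate. ✗

No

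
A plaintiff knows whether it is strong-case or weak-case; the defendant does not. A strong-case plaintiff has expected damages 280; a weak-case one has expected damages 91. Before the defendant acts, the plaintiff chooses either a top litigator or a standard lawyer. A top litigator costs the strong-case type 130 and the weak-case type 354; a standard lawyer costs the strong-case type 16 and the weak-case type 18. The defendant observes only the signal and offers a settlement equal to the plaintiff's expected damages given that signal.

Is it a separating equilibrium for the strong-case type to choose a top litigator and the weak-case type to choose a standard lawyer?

Under separation the defendant infers type exactly: top litigator → strong-case (pays 280), standard lawyer → weak-case (pays 91).
Strong-case: top litigator gives 280 − 130 = 150; standard lawyer gives 91 − 16 = 75. No deviation. ✓
Weak-case: standard lawyer gives 91 − 18 = 73; top litigator gives 280 − 354 = -74. No deviation. ✓
Both incentive constraints hold.

Yes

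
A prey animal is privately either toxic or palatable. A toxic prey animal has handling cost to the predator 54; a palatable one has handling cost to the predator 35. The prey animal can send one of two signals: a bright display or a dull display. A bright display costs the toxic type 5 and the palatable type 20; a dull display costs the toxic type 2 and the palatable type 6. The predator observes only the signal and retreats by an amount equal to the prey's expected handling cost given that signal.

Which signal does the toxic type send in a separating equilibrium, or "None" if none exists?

Try toxic → bright display, palatable → dull display:
  If types separate, bright display earns payment 54 and dull display earns 35.
  Toxic: bright display gives 54 − 5 = 49; dull display gives 35 − 2 = 33. No deviation. ✓
  Palatable: dull display gives 35 − 6 = 29; bright display gives 54 − 20 = 34. Would deviate. ✗
Try toxic → dull display, palatable → bright display:
  If types separate, dull display earns payment 54 and bright display earns 35.
  Toxic: dull display gives 54 − 2 = 52; bright display gives 35 − 5 = 30. No deviation. ✓
  Palatable: bright display gives 35 − 20 = 15; dull display gives 54 − 6 = 48. Would deviate. ✗
Neither assignment is incentive-compatible.

None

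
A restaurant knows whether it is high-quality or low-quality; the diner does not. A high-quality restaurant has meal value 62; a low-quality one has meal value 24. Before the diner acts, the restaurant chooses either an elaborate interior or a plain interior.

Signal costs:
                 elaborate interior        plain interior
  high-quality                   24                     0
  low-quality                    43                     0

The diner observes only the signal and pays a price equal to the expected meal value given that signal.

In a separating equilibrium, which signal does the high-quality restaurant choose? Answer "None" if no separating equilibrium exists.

Try high-quality → elaborate interior, low-quality → plain interior:
  If types separate, elaborate interior earns payment 62 and plain interior earns 24.
  High-quality: elaborate interior gives 62 − 24 = 38; plain interior gives 24 − 0 = 24. No deviation. ✓
  Low-quality: plain interior gives 24 − 0 = 24; elaborate interior gives 62 − 43 = 19. No deviation. ✓
Both hold — the high-quality type sends elaborate interior.

elaborate interior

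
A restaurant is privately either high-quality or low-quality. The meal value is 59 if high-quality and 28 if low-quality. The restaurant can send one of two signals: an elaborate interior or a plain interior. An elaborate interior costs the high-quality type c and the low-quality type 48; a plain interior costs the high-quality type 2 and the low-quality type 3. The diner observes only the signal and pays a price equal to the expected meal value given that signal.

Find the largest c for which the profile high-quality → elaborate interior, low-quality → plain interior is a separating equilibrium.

33

Under separation: elaborate interior → high-quality (pays 59); plain interior → low-quality (pays 28).
Low-quality: 28 − 3 = 25 ≥ 59 − 48 = 11. Holds regardless of c. ✓
High-quality: 59 − c ≥ 28 − 2, so c ≤ 59 − 26 = 33.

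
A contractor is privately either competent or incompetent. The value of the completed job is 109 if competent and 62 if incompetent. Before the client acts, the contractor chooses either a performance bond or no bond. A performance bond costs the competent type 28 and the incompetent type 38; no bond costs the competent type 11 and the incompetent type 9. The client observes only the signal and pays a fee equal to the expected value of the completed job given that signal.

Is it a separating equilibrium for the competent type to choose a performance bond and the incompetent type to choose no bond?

If types separate, bond earns payment 109 and no bond earns 62.
Competent: bond gives 109 − 28 = 81; no bond gives 62 − 11 = 51. No deviation. ✓
Incompetent: no bond gives 62 − 9 = 53; bond gives 109 − 38 = 71. Would deviate. ✗

No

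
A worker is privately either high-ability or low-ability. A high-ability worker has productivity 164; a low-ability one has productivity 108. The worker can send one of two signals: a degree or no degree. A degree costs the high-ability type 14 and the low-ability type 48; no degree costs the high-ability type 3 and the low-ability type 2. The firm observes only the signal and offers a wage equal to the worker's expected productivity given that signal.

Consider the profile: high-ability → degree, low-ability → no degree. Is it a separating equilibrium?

No

Under separation the firm infers type exactly: degree → high-ability (pays 164), no degree → low-ability (pays 108).
High-ability: degree gives 164 − 14 = 150; no degree gives 108 − 3 = 105. No deviation. ✓
Low-ability: no degree gives 108 − 2 = 106; degree gives 164 − 48 = 116. Would deviate. ✗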